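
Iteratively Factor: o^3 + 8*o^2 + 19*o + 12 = (o + 1)*(o^2 + 7*o + 12) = (o + 1)*(o + 3)*(o + 4)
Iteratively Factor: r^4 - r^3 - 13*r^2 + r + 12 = (r - 1)*(r^3 - 13*r - 12) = (r - 1)*(r + 3)*(r^2 - 3*r - 4) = (r - 4)*(r - 1)*(r + 3)*(r + 1)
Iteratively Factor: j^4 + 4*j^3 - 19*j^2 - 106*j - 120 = (j + 2)*(j^3 + 2*j^2 - 23*j - 60) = (j - 5)*(j + 2)*(j^2 + 7*j + 12) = (j - 5)*(j + 2)*(j + 4)*(j + 3)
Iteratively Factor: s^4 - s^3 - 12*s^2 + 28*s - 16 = (s - 2)*(s^3 + s^2 - 10*s + 8) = (s - 2)^2*(s^2 + 3*s - 4) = (s - 2)^2*(s + 4)*(s - 1)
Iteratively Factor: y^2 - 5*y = (y)*(y - 5)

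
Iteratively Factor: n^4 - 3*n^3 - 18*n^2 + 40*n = (n - 5)*(n^3 + 2*n^2 - 8*n) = (n - 5)*(n - 2)*(n^2 + 4*n) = n*(n - 5)*(n - 2)*(n + 4)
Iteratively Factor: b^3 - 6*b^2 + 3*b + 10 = (b + 1)*(b^2 - 7*b + 10) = (b - 5)*(b + 1)*(b - 2)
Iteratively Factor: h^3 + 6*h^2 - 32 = (h - 2)*(h^2 + 8*h + 16) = (h - 2)*(h + 4)*(h + 4)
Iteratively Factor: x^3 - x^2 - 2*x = (x)*(x^2 - x - 2) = x*(x - 2)*(x + 1)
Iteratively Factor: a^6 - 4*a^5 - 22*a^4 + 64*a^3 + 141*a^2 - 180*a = (a)*(a^5 - 4*a^4 - 22*a^3 + 64*a^2 + 141*a - 180) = a*(a + 3)*(a^4 - 7*a^3 - a^2 + 67*a - 60) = a*(a - 5)*(a + 3)*(a^3 - 2*a^2 - 11*a + 12) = a*(a - 5)*(a - 4)*(a + 3)*(a^2 + 2*a - 3) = a*(a - 5)*(a - 4)*(a - 1)*(a + 3)*(a + 3)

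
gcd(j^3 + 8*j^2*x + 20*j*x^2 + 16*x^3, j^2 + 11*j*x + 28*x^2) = j + 4*x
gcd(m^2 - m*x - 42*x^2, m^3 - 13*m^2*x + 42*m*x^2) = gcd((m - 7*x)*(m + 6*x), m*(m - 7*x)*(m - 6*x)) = -m + 7*x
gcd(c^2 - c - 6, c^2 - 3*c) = c - 3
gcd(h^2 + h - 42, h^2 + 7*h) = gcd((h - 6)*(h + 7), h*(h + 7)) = h + 7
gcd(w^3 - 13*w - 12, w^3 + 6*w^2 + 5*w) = w + 1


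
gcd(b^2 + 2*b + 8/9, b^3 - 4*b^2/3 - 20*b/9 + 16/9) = b + 4/3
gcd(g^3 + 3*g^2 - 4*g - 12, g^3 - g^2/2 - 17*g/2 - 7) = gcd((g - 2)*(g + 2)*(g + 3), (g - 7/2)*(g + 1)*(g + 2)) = g + 2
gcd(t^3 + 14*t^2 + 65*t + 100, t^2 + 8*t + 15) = t + 5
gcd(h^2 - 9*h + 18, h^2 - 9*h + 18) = h^2 - 9*h + 18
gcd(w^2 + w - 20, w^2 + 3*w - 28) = w - 4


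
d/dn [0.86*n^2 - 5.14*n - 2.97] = 1.72*n - 5.14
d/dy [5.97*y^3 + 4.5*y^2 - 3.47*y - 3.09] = 17.91*y^2 + 9.0*y - 3.47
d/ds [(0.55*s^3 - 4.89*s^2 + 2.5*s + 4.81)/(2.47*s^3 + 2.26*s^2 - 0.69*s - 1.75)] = (13.3213*s^4 - 13.109*s^3 - 40.8055*s^2 - 4.6262*s - 1.0561)/(6.1009*s^6 + 11.1644*s^5 + 1.699*s^4 - 11.7638*s^3 - 7.4339*s^2 + 2.415*s + 3.0625)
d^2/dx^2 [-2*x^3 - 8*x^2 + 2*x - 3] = -12*x - 16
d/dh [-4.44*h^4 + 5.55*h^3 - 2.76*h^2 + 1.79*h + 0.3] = -17.76*h^3 + 16.65*h^2 - 5.52*h + 1.79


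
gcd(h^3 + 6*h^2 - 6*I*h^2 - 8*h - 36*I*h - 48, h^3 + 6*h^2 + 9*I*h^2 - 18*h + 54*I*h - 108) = h + 6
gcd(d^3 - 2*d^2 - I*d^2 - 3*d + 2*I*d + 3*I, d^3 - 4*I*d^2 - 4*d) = 1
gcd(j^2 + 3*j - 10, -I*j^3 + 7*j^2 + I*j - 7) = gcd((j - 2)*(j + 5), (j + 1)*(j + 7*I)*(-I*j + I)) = 1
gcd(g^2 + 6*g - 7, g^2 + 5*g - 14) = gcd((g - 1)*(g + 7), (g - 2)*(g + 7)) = g + 7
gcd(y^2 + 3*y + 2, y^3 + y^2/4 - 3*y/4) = y + 1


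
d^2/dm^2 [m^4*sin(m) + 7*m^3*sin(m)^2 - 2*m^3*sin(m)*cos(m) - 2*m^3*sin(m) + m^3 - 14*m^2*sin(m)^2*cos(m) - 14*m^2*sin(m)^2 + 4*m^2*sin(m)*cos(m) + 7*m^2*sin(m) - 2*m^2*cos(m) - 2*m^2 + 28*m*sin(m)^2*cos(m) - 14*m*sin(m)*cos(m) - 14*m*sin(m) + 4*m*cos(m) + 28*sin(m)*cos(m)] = -m^4*sin(m) + 2*m^3*sin(m) + 4*m^3*sin(2*m) + 8*m^3*cos(m) + 14*m^3*cos(2*m) + 5*m^2*sin(m) + 34*m^2*sin(2*m) - 13*m^2*cos(m)/2 - 40*m^2*cos(2*m) - 63*m^2*cos(3*m)/2 + 24*m*sin(m) - 34*m*sin(2*m) - 42*m*sin(3*m) + 17*m*cos(m) - 5*m*cos(2*m) + 63*m*cos(3*m) + 27*m - 8*sin(m) - 52*sin(2*m) + 42*sin(3*m) - 39*cos(m) - 14*cos(2*m) + 7*cos(3*m) - 18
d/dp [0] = 0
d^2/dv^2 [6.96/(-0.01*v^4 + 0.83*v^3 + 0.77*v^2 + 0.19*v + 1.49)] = ((0.8352*v^2 - 34.6608*v - 10.7184)*(-0.01*v^4 + 0.83*v^3 + 0.77*v^2 + 0.19*v + 1.49) + 6.96*(-0.08*v^3 + 4.98*v^2 + 3.08*v + 0.38)*(-0.04*v^3 + 2.49*v^2 + 1.54*v + 0.19))/(-0.01*v^4 + 0.83*v^3 + 0.77*v^2 + 0.19*v + 1.49)^3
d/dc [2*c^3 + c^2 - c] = 6*c^2 + 2*c - 1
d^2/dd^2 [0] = 0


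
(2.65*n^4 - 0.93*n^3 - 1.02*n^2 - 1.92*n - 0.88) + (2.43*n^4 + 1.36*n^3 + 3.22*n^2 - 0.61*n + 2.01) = 5.08*n^4 + 0.43*n^3 + 2.2*n^2 - 2.53*n + 1.13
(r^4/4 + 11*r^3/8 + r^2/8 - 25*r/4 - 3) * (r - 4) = r^5/4 + 3*r^4/8 - 43*r^3/8 - 27*r^2/4 + 22*r + 12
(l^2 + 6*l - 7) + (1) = l^2 + 6*l - 6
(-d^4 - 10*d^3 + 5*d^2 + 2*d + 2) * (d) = -d^5 - 10*d^4 + 5*d^3 + 2*d^2 + 2*d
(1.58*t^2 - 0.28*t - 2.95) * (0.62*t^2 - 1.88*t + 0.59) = 0.9796*t^4 - 3.144*t^3 - 0.3704*t^2 + 5.3808*t - 1.7405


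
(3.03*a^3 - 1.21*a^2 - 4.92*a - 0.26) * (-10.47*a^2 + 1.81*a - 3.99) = -31.7241*a^5 + 18.153*a^4 + 37.2326*a^3 - 1.3551*a^2 + 19.1602*a + 1.0374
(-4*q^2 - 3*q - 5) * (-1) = 4*q^2 + 3*q + 5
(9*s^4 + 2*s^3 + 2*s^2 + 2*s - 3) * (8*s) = 72*s^5 + 16*s^4 + 16*s^3 + 16*s^2 - 24*s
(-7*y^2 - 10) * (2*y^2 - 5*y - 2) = -14*y^4 + 35*y^3 - 6*y^2 + 50*y + 20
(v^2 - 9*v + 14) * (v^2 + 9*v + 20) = v^4 - 47*v^2 - 54*v + 280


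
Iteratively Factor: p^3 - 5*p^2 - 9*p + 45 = (p - 3)*(p^2 - 2*p - 15) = (p - 5)*(p - 3)*(p + 3)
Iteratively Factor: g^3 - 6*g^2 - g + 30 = (g + 2)*(g^2 - 8*g + 15) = (g - 3)*(g + 2)*(g - 5)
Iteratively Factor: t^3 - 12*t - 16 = (t - 4)*(t^2 + 4*t + 4) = (t - 4)*(t + 2)*(t + 2)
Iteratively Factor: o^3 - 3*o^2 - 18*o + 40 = (o - 2)*(o^2 - o - 20) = (o - 5)*(o - 2)*(o + 4)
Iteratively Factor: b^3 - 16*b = (b)*(b^2 - 16) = b*(b + 4)*(b - 4)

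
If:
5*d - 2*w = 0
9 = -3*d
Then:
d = -3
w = -15/2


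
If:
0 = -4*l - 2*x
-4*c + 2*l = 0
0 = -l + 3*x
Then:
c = 0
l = 0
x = 0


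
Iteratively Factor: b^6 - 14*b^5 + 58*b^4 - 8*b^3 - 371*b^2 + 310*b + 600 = (b - 5)*(b^5 - 9*b^4 + 13*b^3 + 57*b^2 - 86*b - 120) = (b - 5)*(b - 3)*(b^4 - 6*b^3 - 5*b^2 + 42*b + 40) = (b - 5)*(b - 3)*(b + 1)*(b^3 - 7*b^2 + 2*b + 40) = (b - 5)*(b - 3)*(b + 1)*(b + 2)*(b^2 - 9*b + 20) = (b - 5)*(b - 4)*(b - 3)*(b + 1)*(b + 2)*(b - 5)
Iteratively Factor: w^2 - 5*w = (w - 5)*(w)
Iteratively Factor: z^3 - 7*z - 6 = (z + 2)*(z^2 - 2*z - 3) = (z - 3)*(z + 2)*(z + 1)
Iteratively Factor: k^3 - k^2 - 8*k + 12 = (k - 2)*(k^2 + k - 6) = (k - 2)*(k + 3)*(k - 2)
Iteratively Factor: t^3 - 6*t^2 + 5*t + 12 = (t + 1)*(t^2 - 7*t + 12) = (t - 4)*(t + 1)*(t - 3)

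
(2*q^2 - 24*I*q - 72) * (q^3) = 2*q^5 - 24*I*q^4 - 72*q^3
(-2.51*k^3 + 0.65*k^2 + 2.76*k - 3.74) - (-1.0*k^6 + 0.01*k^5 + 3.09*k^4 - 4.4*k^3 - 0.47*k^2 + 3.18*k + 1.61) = 1.0*k^6 - 0.01*k^5 - 3.09*k^4 + 1.89*k^3 + 1.12*k^2 - 0.42*k - 5.35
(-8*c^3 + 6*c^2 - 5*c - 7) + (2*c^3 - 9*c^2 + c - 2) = -6*c^3 - 3*c^2 - 4*c - 9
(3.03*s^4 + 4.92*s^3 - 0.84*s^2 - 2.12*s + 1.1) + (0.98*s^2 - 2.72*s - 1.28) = 3.03*s^4 + 4.92*s^3 + 0.14*s^2 - 4.84*s - 0.18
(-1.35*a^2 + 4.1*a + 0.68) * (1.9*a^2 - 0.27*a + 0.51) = -2.565*a^4 + 8.1545*a^3 - 0.5035*a^2 + 1.9074*a + 0.3468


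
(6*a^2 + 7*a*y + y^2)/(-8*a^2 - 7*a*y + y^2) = (6*a + y)/(-8*a + y)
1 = 1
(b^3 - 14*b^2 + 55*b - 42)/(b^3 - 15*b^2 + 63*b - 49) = (b - 6)/(b - 7)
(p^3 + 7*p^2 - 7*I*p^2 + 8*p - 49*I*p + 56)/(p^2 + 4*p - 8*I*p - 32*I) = (p^2 + p*(7 + I) + 7*I)/(p + 4)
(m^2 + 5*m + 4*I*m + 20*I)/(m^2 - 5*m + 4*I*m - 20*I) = (m + 5)/(m - 5)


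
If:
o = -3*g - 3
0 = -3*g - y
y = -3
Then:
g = 1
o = -6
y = -3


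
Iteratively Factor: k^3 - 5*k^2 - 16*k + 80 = (k + 4)*(k^2 - 9*k + 20) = (k - 4)*(k + 4)*(k - 5)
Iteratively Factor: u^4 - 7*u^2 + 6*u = (u - 2)*(u^3 + 2*u^2 - 3*u) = (u - 2)*(u + 3)*(u^2 - u) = (u - 2)*(u - 1)*(u + 3)*(u)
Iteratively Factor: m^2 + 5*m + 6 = (m + 2)*(m + 3)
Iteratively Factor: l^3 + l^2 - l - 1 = (l + 1)*(l^2 - 1) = (l + 1)^2*(l - 1)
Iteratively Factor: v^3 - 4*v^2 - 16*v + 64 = (v - 4)*(v^2 - 16) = (v - 4)^2*(v + 4)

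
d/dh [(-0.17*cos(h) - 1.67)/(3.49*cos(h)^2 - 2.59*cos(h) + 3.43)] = (-0.5933*cos(h)^2 - 11.6566*cos(h) + 4.9084)*sin(h)/(12.1801*cos(h)^4 - 18.0782*cos(h)^3 + 30.6495*cos(h)^2 - 17.7674*cos(h) + 11.7649)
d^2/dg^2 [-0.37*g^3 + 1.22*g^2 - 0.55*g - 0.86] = 2.44 - 2.22*g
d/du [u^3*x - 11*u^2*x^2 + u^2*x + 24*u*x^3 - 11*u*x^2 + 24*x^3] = x*(3*u^2 - 22*u*x + 2*u + 24*x^2 - 11*x)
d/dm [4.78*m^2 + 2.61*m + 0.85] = 9.56*m + 2.61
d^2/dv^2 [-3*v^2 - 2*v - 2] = -6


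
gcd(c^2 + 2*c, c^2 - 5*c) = c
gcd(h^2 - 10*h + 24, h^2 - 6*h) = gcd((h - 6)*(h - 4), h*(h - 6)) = h - 6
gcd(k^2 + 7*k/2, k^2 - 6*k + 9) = 1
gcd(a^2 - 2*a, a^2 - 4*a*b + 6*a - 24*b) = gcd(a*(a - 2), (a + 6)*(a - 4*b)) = 1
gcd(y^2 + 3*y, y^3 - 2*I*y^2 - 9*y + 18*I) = y + 3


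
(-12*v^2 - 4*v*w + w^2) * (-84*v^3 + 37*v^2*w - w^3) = 1008*v^5 - 108*v^4*w - 232*v^3*w^2 + 49*v^2*w^3 + 4*v*w^4 - w^5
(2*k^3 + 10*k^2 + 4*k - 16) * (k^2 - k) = 2*k^5 + 8*k^4 - 6*k^3 - 20*k^2 + 16*k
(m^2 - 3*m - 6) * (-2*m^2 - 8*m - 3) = -2*m^4 - 2*m^3 + 33*m^2 + 57*m + 18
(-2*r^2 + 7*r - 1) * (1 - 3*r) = 6*r^3 - 23*r^2 + 10*r - 1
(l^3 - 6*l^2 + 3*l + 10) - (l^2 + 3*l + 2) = l^3 - 7*l^2 + 8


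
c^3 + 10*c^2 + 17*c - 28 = (c - 1)*(c + 4)*(c + 7)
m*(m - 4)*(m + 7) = m^3 + 3*m^2 - 28*m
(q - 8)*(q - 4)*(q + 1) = q^3 - 11*q^2 + 20*q + 32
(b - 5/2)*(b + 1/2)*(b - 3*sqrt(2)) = b^3 - 3*sqrt(2)*b^2 - 2*b^2 - 5*b/4 + 6*sqrt(2)*b + 15*sqrt(2)/4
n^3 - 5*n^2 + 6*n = n*(n - 3)*(n - 2)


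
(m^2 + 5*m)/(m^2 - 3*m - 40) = m/(m - 8)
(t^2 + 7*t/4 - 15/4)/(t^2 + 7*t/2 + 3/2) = (4*t - 5)/(2*(2*t + 1))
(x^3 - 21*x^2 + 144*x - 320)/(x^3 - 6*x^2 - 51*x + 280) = (x - 8)/(x + 7)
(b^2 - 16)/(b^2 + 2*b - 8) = (b - 4)/(b - 2)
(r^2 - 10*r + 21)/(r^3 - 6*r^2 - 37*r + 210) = (r - 3)/(r^2 + r - 30)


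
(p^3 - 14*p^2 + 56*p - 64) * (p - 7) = p^4 - 21*p^3 + 154*p^2 - 456*p + 448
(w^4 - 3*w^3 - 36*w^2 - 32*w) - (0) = w^4 - 3*w^3 - 36*w^2 - 32*w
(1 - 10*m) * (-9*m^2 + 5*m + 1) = 90*m^3 - 59*m^2 - 5*m + 1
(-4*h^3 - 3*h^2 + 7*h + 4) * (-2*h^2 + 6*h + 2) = 8*h^5 - 18*h^4 - 40*h^3 + 28*h^2 + 38*h + 8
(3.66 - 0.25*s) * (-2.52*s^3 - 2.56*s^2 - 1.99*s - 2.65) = 0.63*s^4 - 8.5832*s^3 - 8.8721*s^2 - 6.6209*s - 9.699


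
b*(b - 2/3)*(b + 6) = b^3 + 16*b^2/3 - 4*b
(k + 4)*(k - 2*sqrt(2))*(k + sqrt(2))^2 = k^4 + 4*k^3 - 6*k^2 - 24*k - 4*sqrt(2)*k - 16*sqrt(2)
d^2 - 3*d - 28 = (d - 7)*(d + 4)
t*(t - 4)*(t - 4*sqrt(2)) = t^3 - 4*sqrt(2)*t^2 - 4*t^2 + 16*sqrt(2)*t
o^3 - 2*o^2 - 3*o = o*(o - 3)*(o + 1)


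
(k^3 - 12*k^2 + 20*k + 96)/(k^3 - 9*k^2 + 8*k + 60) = (k - 8)/(k - 5)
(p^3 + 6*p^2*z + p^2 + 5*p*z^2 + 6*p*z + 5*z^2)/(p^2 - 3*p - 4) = (p^2 + 6*p*z + 5*z^2)/(p - 4)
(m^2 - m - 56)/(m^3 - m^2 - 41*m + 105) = (m - 8)/(m^2 - 8*m + 15)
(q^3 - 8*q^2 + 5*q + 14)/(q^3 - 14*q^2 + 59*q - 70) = (q + 1)/(q - 5)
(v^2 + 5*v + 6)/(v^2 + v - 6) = (v + 2)/(v - 2)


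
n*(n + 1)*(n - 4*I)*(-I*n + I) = -I*n^4 - 4*n^3 + I*n^2 + 4*n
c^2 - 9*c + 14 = (c - 7)*(c - 2)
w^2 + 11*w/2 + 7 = (w + 2)*(w + 7/2)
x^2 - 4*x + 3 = (x - 3)*(x - 1)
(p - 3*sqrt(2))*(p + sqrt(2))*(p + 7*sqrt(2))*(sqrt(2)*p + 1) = sqrt(2)*p^4 + 11*p^3 - 29*sqrt(2)*p^2 - 118*p - 42*sqrt(2)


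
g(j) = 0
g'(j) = 0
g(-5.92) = 0.00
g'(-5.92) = 0.00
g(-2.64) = 0.00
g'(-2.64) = 0.00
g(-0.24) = 0.00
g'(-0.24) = 0.00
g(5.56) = 0.00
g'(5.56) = 0.00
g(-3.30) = 0.00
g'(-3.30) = 0.00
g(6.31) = 0.00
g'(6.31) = 0.00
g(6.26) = 0.00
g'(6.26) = 0.00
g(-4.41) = 0.00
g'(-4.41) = 0.00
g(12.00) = 0.00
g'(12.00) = 0.00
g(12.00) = 0.00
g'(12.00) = 0.00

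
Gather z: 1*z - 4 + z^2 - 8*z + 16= z^2 - 7*z + 12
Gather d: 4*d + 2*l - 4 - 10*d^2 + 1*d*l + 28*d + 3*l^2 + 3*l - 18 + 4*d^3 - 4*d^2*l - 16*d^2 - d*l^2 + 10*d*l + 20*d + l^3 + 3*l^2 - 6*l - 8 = 4*d^3 + d^2*(-4*l - 26) + d*(-l^2 + 11*l + 52) + l^3 + 6*l^2 - l - 30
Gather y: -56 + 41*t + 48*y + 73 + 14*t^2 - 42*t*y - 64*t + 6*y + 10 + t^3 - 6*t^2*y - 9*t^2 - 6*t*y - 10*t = t^3 + 5*t^2 - 33*t + y*(-6*t^2 - 48*t + 54) + 27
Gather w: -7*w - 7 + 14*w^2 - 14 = 14*w^2 - 7*w - 21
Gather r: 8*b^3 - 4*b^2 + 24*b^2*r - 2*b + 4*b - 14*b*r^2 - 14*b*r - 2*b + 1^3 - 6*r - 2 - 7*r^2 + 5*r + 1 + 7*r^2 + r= 8*b^3 - 4*b^2 - 14*b*r^2 + r*(24*b^2 - 14*b)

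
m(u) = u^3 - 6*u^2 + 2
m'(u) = 3*u^2 - 12*u = 3*u*(u - 4)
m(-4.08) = -165.80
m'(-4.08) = 98.90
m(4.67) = -27.01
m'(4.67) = 9.39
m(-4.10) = -167.78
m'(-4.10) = 99.63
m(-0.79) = -2.24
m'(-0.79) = 11.35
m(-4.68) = -231.92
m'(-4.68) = 121.87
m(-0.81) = -2.47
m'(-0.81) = 11.69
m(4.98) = -23.30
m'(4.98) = 14.64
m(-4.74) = -239.30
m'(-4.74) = 124.28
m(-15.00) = -4723.00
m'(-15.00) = 855.00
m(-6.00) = -430.00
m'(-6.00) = 180.00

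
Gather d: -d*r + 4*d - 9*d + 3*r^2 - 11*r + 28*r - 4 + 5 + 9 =d*(-r - 5) + 3*r^2 + 17*r + 10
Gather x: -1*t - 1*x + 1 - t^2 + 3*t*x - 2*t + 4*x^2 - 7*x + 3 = -t^2 - 3*t + 4*x^2 + x*(3*t - 8) + 4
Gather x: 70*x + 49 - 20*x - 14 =50*x + 35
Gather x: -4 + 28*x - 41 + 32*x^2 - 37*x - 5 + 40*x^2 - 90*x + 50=72*x^2 - 99*x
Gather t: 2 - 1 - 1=0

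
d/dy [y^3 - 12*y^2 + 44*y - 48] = 3*y^2 - 24*y + 44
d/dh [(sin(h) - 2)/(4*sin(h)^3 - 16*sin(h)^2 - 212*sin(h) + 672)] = (-sin(h)^3 + 5*sin(h)^2 - 8*sin(h) + 31)*cos(h)/(2*(sin(h)^3 - 4*sin(h)^2 - 53*sin(h) + 168)^2)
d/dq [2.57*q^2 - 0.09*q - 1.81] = 5.14*q - 0.09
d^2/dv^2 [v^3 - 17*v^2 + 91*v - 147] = 6*v - 34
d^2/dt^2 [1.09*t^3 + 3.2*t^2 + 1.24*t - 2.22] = 6.54*t + 6.4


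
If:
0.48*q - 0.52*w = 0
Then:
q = 1.08333333333333*w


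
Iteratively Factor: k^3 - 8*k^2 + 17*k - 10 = (k - 5)*(k^2 - 3*k + 2) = (k - 5)*(k - 1)*(k - 2)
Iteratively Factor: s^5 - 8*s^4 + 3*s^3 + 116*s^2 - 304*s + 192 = (s - 1)*(s^4 - 7*s^3 - 4*s^2 + 112*s - 192) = (s - 3)*(s - 1)*(s^3 - 4*s^2 - 16*s + 64) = (s - 4)*(s - 3)*(s - 1)*(s^2 - 16) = (s - 4)*(s - 3)*(s - 1)*(s + 4)*(s - 4)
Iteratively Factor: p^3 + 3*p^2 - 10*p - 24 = (p + 4)*(p^2 - p - 6) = (p - 3)*(p + 4)*(p + 2)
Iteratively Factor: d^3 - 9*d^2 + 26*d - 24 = (d - 2)*(d^2 - 7*d + 12) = (d - 4)*(d - 2)*(d - 3)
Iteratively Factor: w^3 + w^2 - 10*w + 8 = (w - 1)*(w^2 + 2*w - 8) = (w - 1)*(w + 4)*(w - 2)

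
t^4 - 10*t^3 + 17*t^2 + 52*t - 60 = (t - 6)*(t - 5)*(t - 1)*(t + 2)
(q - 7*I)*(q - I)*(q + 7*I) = q^3 - I*q^2 + 49*q - 49*I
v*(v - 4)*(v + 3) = v^3 - v^2 - 12*v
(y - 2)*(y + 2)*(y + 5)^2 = y^4 + 10*y^3 + 21*y^2 - 40*y - 100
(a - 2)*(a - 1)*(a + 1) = a^3 - 2*a^2 - a + 2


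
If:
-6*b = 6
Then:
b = -1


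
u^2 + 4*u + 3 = (u + 1)*(u + 3)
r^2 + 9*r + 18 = (r + 3)*(r + 6)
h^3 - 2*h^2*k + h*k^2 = h*(h - k)^2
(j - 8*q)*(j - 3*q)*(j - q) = j^3 - 12*j^2*q + 35*j*q^2 - 24*q^3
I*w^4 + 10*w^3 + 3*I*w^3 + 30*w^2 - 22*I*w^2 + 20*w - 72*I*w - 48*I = (w + 2)*(w - 6*I)*(w - 4*I)*(I*w + I)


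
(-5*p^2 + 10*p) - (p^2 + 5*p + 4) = -6*p^2 + 5*p - 4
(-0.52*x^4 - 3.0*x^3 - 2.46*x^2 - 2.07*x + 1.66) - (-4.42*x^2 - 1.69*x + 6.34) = -0.52*x^4 - 3.0*x^3 + 1.96*x^2 - 0.38*x - 4.68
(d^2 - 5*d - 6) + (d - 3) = d^2 - 4*d - 9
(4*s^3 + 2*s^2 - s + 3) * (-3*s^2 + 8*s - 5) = -12*s^5 + 26*s^4 - s^3 - 27*s^2 + 29*s - 15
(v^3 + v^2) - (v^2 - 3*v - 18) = v^3 + 3*v + 18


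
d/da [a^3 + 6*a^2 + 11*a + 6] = 3*a^2 + 12*a + 11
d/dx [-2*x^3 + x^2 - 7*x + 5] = -6*x^2 + 2*x - 7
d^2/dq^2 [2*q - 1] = 0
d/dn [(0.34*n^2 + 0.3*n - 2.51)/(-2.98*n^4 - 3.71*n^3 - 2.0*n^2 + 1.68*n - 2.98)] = (2.0264*n^5 + 3.9434*n^4 - 27.6932*n^3 - 26.7651*n^2 - 12.0664*n + 3.3228)/(8.8804*n^8 + 22.1116*n^7 + 25.6841*n^6 + 4.8272*n^5 + 9.2952*n^4 + 15.3916*n^3 + 14.7424*n^2 - 10.0128*n + 8.8804)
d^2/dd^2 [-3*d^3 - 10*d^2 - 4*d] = -18*d - 20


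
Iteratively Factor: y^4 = (y)*(y^3) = y^2*(y^2) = y^3*(y)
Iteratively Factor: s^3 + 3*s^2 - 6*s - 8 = (s + 1)*(s^2 + 2*s - 8) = (s + 1)*(s + 4)*(s - 2)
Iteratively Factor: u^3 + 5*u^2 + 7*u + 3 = (u + 1)*(u^2 + 4*u + 3) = (u + 1)*(u + 3)*(u + 1)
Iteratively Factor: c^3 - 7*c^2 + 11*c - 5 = (c - 1)*(c^2 - 6*c + 5) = (c - 5)*(c - 1)*(c - 1)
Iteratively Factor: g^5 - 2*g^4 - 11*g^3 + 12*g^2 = (g - 4)*(g^4 + 2*g^3 - 3*g^2) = (g - 4)*(g - 1)*(g^3 + 3*g^2) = g*(g - 4)*(g - 1)*(g^2 + 3*g) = g^2*(g - 4)*(g - 1)*(g + 3)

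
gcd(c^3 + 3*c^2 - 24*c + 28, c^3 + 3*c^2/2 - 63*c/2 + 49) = c^2 + 5*c - 14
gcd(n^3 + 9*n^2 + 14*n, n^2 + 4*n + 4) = n + 2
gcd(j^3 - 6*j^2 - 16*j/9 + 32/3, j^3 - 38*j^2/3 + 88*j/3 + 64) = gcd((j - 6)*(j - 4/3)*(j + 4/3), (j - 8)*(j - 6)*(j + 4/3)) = j^2 - 14*j/3 - 8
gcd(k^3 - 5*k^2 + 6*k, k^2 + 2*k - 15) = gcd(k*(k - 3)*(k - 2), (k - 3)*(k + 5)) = k - 3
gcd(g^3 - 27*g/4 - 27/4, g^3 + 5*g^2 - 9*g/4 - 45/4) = g + 3/2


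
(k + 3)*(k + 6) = k^2 + 9*k + 18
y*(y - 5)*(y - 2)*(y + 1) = y^4 - 6*y^3 + 3*y^2 + 10*y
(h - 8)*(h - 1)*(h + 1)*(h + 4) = h^4 - 4*h^3 - 33*h^2 + 4*h + 32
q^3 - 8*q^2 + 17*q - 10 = (q - 5)*(q - 2)*(q - 1)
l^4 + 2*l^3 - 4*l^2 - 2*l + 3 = (l - 1)^2*(l + 1)*(l + 3)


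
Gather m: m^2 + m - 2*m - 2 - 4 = m^2 - m - 6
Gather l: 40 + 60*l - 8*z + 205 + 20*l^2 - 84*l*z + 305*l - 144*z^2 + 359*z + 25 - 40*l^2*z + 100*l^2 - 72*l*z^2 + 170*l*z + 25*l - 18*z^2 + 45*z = l^2*(120 - 40*z) + l*(-72*z^2 + 86*z + 390) - 162*z^2 + 396*z + 270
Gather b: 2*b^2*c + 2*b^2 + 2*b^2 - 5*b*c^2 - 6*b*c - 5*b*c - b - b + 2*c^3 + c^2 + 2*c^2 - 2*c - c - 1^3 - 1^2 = b^2*(2*c + 4) + b*(-5*c^2 - 11*c - 2) + 2*c^3 + 3*c^2 - 3*c - 2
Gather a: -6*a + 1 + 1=2 - 6*a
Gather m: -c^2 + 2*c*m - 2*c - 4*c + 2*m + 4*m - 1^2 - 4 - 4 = -c^2 - 6*c + m*(2*c + 6) - 9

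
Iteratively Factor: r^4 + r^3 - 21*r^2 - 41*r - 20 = (r + 1)*(r^3 - 21*r - 20) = (r + 1)^2*(r^2 - r - 20) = (r - 5)*(r + 1)^2*(r + 4)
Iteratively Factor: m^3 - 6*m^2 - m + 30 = (m - 3)*(m^2 - 3*m - 10) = (m - 3)*(m + 2)*(m - 5)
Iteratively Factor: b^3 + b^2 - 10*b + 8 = (b - 1)*(b^2 + 2*b - 8) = (b - 2)*(b - 1)*(b + 4)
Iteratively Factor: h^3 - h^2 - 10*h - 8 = (h + 1)*(h^2 - 2*h - 8) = (h + 1)*(h + 2)*(h - 4)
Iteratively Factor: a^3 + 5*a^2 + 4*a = (a)*(a^2 + 5*a + 4) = a*(a + 4)*(a + 1)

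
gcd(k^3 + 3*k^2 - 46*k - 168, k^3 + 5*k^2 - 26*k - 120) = k^2 + 10*k + 24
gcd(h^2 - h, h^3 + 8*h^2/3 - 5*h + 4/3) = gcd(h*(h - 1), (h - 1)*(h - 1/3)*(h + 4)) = h - 1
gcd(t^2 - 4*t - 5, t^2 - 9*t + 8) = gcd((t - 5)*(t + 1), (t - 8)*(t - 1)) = 1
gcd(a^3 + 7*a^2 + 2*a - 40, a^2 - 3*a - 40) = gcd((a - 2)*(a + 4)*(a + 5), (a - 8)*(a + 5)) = a + 5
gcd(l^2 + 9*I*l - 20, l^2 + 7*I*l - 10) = l + 5*I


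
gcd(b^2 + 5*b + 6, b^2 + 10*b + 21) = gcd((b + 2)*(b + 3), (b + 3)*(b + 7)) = b + 3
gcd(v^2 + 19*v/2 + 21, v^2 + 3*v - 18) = v + 6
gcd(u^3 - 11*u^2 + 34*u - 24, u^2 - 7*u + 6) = u^2 - 7*u + 6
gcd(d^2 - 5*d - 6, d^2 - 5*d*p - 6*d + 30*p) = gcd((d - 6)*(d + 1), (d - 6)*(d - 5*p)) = d - 6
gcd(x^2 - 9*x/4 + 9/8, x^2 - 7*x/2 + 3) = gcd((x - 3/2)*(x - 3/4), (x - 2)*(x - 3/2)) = x - 3/2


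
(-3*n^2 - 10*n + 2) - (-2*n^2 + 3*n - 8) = -n^2 - 13*n + 10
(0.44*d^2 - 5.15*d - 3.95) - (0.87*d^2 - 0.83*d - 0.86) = -0.43*d^2 - 4.32*d - 3.09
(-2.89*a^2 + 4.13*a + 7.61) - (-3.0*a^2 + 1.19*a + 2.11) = 0.11*a^2 + 2.94*a + 5.5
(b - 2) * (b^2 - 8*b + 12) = b^3 - 10*b^2 + 28*b - 24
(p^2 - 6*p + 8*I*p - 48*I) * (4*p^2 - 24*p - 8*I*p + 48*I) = 4*p^4 - 48*p^3 + 24*I*p^3 + 208*p^2 - 288*I*p^2 - 768*p + 864*I*p + 2304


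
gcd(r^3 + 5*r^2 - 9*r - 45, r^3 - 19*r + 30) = r^2 + 2*r - 15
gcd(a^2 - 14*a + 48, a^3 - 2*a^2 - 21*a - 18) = a - 6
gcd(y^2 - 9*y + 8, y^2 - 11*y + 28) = 1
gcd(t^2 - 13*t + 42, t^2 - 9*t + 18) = t - 6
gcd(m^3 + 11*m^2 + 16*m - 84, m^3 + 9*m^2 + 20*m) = 1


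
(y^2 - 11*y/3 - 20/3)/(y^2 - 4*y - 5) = (y + 4/3)/(y + 1)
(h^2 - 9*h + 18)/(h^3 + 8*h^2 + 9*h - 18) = (h^2 - 9*h + 18)/(h^3 + 8*h^2 + 9*h - 18)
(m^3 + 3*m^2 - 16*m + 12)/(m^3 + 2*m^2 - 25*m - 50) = (m^3 + 3*m^2 - 16*m + 12)/(m^3 + 2*m^2 - 25*m - 50)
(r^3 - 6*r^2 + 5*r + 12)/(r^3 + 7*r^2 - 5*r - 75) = (r^2 - 3*r - 4)/(r^2 + 10*r + 25)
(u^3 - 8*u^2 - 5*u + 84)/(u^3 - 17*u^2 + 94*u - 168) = (u + 3)/(u - 6)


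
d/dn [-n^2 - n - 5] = -2*n - 1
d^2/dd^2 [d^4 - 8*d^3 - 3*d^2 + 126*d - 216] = 12*d^2 - 48*d - 6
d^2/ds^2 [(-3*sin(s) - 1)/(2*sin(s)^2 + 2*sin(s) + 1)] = (12*sin(s)^5 + 4*sin(s)^4 - 48*sin(s)^3 - 34*sin(s)^2 + 13*sin(s) + 8)/(2*sin(s) - cos(2*s) + 2)^3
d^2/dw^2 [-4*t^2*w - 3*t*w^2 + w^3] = -6*t + 6*w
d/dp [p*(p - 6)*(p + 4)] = 3*p^2 - 4*p - 24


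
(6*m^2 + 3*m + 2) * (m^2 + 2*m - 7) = 6*m^4 + 15*m^3 - 34*m^2 - 17*m - 14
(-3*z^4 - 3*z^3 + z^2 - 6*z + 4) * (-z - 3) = 3*z^5 + 12*z^4 + 8*z^3 + 3*z^2 + 14*z - 12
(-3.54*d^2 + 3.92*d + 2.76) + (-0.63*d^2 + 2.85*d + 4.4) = -4.17*d^2 + 6.77*d + 7.16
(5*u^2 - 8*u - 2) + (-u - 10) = 5*u^2 - 9*u - 12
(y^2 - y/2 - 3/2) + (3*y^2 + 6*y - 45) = 4*y^2 + 11*y/2 - 93/2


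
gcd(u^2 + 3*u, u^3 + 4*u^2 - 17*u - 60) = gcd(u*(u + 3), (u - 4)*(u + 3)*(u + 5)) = u + 3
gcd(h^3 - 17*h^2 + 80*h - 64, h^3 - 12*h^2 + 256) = h^2 - 16*h + 64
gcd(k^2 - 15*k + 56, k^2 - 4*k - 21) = k - 7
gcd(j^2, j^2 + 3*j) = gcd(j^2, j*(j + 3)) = j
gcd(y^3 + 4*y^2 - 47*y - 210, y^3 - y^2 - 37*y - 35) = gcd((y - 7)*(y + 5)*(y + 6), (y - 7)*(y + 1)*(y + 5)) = y^2 - 2*y - 35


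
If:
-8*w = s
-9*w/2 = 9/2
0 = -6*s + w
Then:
No Solution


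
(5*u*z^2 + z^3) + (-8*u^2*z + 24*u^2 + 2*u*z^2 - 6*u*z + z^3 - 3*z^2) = -8*u^2*z + 24*u^2 + 7*u*z^2 - 6*u*z + 2*z^3 - 3*z^2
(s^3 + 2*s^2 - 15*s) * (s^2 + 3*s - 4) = s^5 + 5*s^4 - 13*s^3 - 53*s^2 + 60*s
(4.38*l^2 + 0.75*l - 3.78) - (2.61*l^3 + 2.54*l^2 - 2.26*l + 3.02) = -2.61*l^3 + 1.84*l^2 + 3.01*l - 6.8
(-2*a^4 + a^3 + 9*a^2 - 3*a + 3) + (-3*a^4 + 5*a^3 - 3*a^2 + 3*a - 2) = -5*a^4 + 6*a^3 + 6*a^2 + 1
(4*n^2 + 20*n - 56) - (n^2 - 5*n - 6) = 3*n^2 + 25*n - 50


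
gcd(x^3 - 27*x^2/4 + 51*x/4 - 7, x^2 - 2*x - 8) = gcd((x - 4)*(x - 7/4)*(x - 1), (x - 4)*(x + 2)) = x - 4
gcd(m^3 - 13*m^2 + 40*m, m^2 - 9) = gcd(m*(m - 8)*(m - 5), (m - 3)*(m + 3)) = 1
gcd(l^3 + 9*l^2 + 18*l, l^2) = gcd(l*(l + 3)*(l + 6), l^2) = l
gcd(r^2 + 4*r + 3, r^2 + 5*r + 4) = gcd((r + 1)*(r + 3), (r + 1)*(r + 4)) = r + 1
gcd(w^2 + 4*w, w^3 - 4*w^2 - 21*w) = w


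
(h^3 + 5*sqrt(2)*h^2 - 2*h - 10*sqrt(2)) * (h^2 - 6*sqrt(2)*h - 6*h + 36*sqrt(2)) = h^5 - 6*h^4 - sqrt(2)*h^4 - 62*h^3 + 6*sqrt(2)*h^3 + 2*sqrt(2)*h^2 + 372*h^2 - 12*sqrt(2)*h + 120*h - 720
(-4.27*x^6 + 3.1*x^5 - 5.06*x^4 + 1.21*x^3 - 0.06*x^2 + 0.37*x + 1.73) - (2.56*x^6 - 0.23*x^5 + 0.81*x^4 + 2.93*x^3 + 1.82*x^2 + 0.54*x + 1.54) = -6.83*x^6 + 3.33*x^5 - 5.87*x^4 - 1.72*x^3 - 1.88*x^2 - 0.17*x + 0.19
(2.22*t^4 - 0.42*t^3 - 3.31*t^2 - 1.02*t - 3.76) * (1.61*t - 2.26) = 3.5742*t^5 - 5.6934*t^4 - 4.3799*t^3 + 5.8384*t^2 - 3.7484*t + 8.4976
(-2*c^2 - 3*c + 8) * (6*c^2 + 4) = -12*c^4 - 18*c^3 + 40*c^2 - 12*c + 32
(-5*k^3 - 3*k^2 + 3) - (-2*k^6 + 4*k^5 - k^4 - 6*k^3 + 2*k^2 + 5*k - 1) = 2*k^6 - 4*k^5 + k^4 + k^3 - 5*k^2 - 5*k + 4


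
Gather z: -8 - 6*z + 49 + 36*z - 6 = 30*z + 35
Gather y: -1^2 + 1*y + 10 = y + 9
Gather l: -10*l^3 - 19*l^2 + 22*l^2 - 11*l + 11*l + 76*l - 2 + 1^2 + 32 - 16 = -10*l^3 + 3*l^2 + 76*l + 15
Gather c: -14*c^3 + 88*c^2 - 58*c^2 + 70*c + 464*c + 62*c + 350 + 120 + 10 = -14*c^3 + 30*c^2 + 596*c + 480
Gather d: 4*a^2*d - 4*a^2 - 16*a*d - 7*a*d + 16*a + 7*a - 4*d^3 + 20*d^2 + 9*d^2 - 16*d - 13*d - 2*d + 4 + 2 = -4*a^2 + 23*a - 4*d^3 + 29*d^2 + d*(4*a^2 - 23*a - 31) + 6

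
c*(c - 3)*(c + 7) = c^3 + 4*c^2 - 21*c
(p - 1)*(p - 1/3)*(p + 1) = p^3 - p^2/3 - p + 1/3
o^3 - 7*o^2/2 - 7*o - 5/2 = (o - 5)*(o + 1/2)*(o + 1)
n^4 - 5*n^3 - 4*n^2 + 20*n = n*(n - 5)*(n - 2)*(n + 2)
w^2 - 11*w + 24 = (w - 8)*(w - 3)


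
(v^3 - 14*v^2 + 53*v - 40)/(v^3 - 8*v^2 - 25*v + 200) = (v - 1)/(v + 5)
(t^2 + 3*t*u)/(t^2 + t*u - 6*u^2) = t/(t - 2*u)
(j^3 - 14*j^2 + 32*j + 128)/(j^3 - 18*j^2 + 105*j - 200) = (j^2 - 6*j - 16)/(j^2 - 10*j + 25)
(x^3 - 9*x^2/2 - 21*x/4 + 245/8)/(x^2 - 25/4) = (4*x^2 - 28*x + 49)/(2*(2*x - 5))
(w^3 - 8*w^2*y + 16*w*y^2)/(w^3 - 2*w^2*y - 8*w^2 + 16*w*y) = (w^2 - 8*w*y + 16*y^2)/(w^2 - 2*w*y - 8*w + 16*y)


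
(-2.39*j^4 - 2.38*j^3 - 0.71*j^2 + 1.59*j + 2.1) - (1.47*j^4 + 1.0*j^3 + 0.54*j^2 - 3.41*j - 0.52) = -3.86*j^4 - 3.38*j^3 - 1.25*j^2 + 5.0*j + 2.62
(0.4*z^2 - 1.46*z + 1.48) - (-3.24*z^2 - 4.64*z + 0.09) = 3.64*z^2 + 3.18*z + 1.39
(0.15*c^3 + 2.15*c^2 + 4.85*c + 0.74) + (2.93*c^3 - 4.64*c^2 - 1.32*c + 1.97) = 3.08*c^3 - 2.49*c^2 + 3.53*c + 2.71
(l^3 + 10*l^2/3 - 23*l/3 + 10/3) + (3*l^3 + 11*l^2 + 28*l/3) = 4*l^3 + 43*l^2/3 + 5*l/3 + 10/3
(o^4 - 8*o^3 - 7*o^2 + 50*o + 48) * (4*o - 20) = 4*o^5 - 52*o^4 + 132*o^3 + 340*o^2 - 808*o - 960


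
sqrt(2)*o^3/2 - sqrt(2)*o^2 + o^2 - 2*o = o*(o - 2)*(sqrt(2)*o/2 + 1)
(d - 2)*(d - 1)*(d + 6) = d^3 + 3*d^2 - 16*d + 12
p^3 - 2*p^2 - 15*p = p*(p - 5)*(p + 3)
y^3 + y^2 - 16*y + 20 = (y - 2)^2*(y + 5)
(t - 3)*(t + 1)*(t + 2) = t^3 - 7*t - 6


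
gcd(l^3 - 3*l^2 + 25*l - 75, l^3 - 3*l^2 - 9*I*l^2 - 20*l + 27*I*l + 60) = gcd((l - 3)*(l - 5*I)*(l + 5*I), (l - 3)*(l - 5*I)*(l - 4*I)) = l^2 + l*(-3 - 5*I) + 15*I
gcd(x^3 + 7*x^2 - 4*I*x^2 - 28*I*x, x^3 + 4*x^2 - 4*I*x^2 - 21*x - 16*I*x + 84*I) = x^2 + x*(7 - 4*I) - 28*I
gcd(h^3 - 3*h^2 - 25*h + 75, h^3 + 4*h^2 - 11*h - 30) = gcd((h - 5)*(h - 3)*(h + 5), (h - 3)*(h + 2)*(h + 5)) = h^2 + 2*h - 15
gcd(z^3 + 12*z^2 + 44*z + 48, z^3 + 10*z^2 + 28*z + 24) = z^2 + 8*z + 12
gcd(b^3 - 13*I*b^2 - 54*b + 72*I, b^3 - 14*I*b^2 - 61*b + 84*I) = b^2 - 7*I*b - 12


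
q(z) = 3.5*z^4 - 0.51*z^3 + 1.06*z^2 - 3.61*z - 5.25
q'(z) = 14.0*z^3 - 1.53*z^2 + 2.12*z - 3.61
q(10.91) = 49006.16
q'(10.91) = 18017.76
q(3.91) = 784.40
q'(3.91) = 818.16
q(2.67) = 160.83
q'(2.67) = 257.62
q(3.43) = 458.70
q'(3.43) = 550.61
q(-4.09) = 1041.54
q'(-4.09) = -995.73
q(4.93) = 2009.15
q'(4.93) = 1647.18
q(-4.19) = 1144.76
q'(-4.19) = -1069.19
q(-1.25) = 10.46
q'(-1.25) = -35.99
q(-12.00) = 73647.99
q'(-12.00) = -24441.37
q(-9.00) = 23448.39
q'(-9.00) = -10352.62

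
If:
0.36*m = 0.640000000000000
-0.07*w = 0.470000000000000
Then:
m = 1.78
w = -6.71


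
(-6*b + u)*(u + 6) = -6*b*u - 36*b + u^2 + 6*u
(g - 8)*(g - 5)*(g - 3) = g^3 - 16*g^2 + 79*g - 120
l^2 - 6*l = l*(l - 6)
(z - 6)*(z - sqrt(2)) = z^2 - 6*z - sqrt(2)*z + 6*sqrt(2)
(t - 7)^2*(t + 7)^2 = t^4 - 98*t^2 + 2401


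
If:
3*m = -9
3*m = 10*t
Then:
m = -3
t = -9/10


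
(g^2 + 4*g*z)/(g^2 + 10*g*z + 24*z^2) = g/(g + 6*z)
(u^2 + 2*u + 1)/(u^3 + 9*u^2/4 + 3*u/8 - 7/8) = 8*(u + 1)/(8*u^2 + 10*u - 7)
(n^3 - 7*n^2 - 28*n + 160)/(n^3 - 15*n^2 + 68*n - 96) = (n + 5)/(n - 3)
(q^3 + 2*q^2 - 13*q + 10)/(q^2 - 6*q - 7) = (-q^3 - 2*q^2 + 13*q - 10)/(-q^2 + 6*q + 7)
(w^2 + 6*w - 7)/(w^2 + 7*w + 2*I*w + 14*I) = (w - 1)/(w + 2*I)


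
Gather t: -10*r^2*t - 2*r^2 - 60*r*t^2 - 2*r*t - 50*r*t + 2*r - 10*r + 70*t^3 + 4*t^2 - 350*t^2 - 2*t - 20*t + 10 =-2*r^2 - 8*r + 70*t^3 + t^2*(-60*r - 346) + t*(-10*r^2 - 52*r - 22) + 10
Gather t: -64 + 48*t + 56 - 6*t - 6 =42*t - 14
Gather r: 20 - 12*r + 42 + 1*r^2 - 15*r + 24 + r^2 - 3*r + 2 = 2*r^2 - 30*r + 88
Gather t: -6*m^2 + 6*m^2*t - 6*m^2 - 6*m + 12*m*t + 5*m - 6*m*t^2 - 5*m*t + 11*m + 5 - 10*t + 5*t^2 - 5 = -12*m^2 + 10*m + t^2*(5 - 6*m) + t*(6*m^2 + 7*m - 10)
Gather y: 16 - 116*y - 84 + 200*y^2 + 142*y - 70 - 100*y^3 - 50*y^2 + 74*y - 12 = -100*y^3 + 150*y^2 + 100*y - 150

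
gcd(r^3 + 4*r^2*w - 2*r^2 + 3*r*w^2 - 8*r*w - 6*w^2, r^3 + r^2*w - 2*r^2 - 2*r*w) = r^2 + r*w - 2*r - 2*w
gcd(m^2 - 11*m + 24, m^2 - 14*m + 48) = m - 8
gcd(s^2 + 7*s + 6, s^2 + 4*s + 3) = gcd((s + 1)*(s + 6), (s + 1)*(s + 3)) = s + 1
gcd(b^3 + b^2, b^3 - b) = b^2 + b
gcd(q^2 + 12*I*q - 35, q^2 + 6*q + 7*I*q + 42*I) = q + 7*I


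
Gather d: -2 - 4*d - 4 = -4*d - 6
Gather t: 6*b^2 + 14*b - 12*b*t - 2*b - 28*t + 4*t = 6*b^2 + 12*b + t*(-12*b - 24)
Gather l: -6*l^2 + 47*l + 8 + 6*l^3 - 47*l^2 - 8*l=6*l^3 - 53*l^2 + 39*l + 8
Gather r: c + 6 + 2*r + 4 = c + 2*r + 10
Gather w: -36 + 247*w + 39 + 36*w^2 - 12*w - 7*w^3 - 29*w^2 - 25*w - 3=-7*w^3 + 7*w^2 + 210*w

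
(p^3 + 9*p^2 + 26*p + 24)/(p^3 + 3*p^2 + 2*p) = (p^2 + 7*p + 12)/(p*(p + 1))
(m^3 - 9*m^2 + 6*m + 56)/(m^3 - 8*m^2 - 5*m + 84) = (m + 2)/(m + 3)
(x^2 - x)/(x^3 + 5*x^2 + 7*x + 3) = x*(x - 1)/(x^3 + 5*x^2 + 7*x + 3)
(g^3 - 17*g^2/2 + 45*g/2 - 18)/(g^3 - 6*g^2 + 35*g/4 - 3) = 2*(g - 3)/(2*g - 1)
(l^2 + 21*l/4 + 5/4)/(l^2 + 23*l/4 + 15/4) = (4*l + 1)/(4*l + 3)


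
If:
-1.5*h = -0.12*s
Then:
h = 0.08*s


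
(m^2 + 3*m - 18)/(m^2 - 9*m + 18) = (m + 6)/(m - 6)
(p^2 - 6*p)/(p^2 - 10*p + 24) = p/(p - 4)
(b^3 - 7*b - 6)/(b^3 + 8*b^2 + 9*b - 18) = (b^3 - 7*b - 6)/(b^3 + 8*b^2 + 9*b - 18)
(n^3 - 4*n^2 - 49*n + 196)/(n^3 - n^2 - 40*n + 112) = (n - 7)/(n - 4)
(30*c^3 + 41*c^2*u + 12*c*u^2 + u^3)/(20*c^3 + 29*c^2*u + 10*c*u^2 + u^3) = (6*c + u)/(4*c + u)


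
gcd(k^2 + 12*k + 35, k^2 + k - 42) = k + 7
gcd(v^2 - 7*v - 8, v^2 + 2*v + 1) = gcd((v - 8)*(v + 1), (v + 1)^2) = v + 1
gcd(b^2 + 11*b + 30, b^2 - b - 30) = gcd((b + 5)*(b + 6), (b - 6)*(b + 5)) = b + 5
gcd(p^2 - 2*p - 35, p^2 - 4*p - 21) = p - 7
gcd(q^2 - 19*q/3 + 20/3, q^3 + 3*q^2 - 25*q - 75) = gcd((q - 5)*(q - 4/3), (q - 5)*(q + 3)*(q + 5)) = q - 5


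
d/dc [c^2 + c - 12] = 2*c + 1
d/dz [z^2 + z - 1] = 2*z + 1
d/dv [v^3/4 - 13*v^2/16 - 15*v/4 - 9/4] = 3*v^2/4 - 13*v/8 - 15/4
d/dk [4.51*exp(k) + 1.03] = 4.51*exp(k)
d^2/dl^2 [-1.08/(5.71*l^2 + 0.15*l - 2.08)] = (70.424856*l^2 + 1.85004*l - 1.08*(11.42*l + 0.15)*(22.84*l + 0.3) - 25.653888)/(5.71*l^2 + 0.15*l - 2.08)^3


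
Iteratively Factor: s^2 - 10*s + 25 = (s - 5)*(s - 5)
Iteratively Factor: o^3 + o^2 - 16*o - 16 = (o + 1)*(o^2 - 16) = (o + 1)*(o + 4)*(o - 4)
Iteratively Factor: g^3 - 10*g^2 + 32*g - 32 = (g - 4)*(g^2 - 6*g + 8) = (g - 4)*(g - 2)*(g - 4)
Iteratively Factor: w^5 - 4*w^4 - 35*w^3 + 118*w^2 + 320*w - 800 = (w + 4)*(w^4 - 8*w^3 - 3*w^2 + 130*w - 200) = (w - 2)*(w + 4)*(w^3 - 6*w^2 - 15*w + 100) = (w - 2)*(w + 4)^2*(w^2 - 10*w + 25) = (w - 5)*(w - 2)*(w + 4)^2*(w - 5)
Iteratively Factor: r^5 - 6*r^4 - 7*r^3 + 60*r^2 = (r)*(r^4 - 6*r^3 - 7*r^2 + 60*r) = r*(r - 5)*(r^3 - r^2 - 12*r) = r^2*(r - 5)*(r^2 - r - 12) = r^2*(r - 5)*(r + 3)*(r - 4)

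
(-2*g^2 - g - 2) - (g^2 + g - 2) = -3*g^2 - 2*g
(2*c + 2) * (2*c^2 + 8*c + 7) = 4*c^3 + 20*c^2 + 30*c + 14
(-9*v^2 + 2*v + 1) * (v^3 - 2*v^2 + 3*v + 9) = -9*v^5 + 20*v^4 - 30*v^3 - 77*v^2 + 21*v + 9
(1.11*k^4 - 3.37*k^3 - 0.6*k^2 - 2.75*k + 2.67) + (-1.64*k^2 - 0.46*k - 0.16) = 1.11*k^4 - 3.37*k^3 - 2.24*k^2 - 3.21*k + 2.51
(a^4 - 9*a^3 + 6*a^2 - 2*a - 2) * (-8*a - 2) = -8*a^5 + 70*a^4 - 30*a^3 + 4*a^2 + 20*a + 4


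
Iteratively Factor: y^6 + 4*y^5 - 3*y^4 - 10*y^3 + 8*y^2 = (y)*(y^5 + 4*y^4 - 3*y^3 - 10*y^2 + 8*y) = y*(y + 2)*(y^4 + 2*y^3 - 7*y^2 + 4*y) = y*(y + 2)*(y + 4)*(y^3 - 2*y^2 + y) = y^2*(y + 2)*(y + 4)*(y^2 - 2*y + 1) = y^2*(y - 1)*(y + 2)*(y + 4)*(y - 1)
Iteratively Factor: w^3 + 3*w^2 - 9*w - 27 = (w + 3)*(w^2 - 9) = (w - 3)*(w + 3)*(w + 3)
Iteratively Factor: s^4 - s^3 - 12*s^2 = (s + 3)*(s^3 - 4*s^2) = (s - 4)*(s + 3)*(s^2) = s*(s - 4)*(s + 3)*(s)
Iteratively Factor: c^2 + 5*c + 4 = (c + 1)*(c + 4)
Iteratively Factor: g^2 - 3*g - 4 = (g - 4)*(g + 1)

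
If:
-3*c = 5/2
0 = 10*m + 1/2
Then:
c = -5/6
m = -1/20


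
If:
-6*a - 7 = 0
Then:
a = -7/6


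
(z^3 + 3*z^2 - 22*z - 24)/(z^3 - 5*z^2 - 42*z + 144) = (z^2 - 3*z - 4)/(z^2 - 11*z + 24)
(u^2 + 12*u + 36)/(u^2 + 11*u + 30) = (u + 6)/(u + 5)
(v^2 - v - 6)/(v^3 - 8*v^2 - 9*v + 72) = (v + 2)/(v^2 - 5*v - 24)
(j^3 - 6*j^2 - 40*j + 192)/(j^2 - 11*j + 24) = (j^2 + 2*j - 24)/(j - 3)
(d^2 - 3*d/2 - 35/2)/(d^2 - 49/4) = 2*(d - 5)/(2*d - 7)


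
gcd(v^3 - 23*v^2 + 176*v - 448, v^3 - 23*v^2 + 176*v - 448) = v^3 - 23*v^2 + 176*v - 448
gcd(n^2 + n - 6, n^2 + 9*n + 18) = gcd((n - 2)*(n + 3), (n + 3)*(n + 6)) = n + 3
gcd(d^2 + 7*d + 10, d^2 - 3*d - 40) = d + 5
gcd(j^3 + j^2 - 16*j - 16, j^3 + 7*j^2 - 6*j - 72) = j + 4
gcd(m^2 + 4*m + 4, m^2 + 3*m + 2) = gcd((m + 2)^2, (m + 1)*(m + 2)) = m + 2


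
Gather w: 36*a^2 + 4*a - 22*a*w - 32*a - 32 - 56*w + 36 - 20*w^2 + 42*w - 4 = 36*a^2 - 28*a - 20*w^2 + w*(-22*a - 14)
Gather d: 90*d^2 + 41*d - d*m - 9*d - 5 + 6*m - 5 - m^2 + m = 90*d^2 + d*(32 - m) - m^2 + 7*m - 10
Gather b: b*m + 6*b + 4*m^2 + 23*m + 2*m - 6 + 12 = b*(m + 6) + 4*m^2 + 25*m + 6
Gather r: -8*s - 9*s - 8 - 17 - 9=-17*s - 34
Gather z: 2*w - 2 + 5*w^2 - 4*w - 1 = 5*w^2 - 2*w - 3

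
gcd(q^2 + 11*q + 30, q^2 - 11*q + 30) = 1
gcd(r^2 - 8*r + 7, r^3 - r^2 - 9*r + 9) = r - 1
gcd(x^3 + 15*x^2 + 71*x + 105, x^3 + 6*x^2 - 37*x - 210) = x^2 + 12*x + 35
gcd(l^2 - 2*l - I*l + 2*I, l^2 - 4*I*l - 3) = l - I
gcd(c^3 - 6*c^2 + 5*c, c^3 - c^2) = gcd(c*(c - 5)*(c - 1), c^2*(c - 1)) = c^2 - c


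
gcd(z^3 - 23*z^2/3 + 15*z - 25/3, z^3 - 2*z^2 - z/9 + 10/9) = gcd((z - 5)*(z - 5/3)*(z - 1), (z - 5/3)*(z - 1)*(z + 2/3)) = z^2 - 8*z/3 + 5/3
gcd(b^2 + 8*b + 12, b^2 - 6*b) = 1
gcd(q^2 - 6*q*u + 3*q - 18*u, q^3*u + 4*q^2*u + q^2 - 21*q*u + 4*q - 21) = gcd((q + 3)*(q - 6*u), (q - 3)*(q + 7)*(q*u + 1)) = 1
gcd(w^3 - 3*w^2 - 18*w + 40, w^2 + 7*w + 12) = w + 4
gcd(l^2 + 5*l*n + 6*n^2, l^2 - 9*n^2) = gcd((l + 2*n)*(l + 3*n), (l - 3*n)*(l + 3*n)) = l + 3*n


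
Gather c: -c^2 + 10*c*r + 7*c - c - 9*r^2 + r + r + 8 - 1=-c^2 + c*(10*r + 6) - 9*r^2 + 2*r + 7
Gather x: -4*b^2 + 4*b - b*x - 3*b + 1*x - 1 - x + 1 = -4*b^2 - b*x + b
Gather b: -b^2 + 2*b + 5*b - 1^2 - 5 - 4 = -b^2 + 7*b - 10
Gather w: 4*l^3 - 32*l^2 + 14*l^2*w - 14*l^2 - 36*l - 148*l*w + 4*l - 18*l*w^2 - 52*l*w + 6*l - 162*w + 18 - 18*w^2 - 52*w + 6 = 4*l^3 - 46*l^2 - 26*l + w^2*(-18*l - 18) + w*(14*l^2 - 200*l - 214) + 24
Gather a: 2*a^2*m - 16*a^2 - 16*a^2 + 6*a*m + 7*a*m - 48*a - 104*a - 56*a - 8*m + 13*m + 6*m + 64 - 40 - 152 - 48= a^2*(2*m - 32) + a*(13*m - 208) + 11*m - 176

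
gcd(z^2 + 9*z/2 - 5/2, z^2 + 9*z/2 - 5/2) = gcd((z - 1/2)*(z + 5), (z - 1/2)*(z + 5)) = z^2 + 9*z/2 - 5/2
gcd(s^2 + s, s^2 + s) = s^2 + s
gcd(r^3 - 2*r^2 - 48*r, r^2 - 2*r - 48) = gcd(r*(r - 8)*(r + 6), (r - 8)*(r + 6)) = r^2 - 2*r - 48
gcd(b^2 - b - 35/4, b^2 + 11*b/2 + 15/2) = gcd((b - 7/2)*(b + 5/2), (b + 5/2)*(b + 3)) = b + 5/2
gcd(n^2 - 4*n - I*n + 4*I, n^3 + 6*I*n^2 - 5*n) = 1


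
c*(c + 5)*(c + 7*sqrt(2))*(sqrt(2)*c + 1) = sqrt(2)*c^4 + 5*sqrt(2)*c^3 + 15*c^3 + 7*sqrt(2)*c^2 + 75*c^2 + 35*sqrt(2)*c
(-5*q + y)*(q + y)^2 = -5*q^3 - 9*q^2*y - 3*q*y^2 + y^3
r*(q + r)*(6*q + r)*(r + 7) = 6*q^2*r^2 + 42*q^2*r + 7*q*r^3 + 49*q*r^2 + r^4 + 7*r^3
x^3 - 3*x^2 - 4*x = x*(x - 4)*(x + 1)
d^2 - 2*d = d*(d - 2)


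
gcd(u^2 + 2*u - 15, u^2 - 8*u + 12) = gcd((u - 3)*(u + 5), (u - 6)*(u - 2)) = 1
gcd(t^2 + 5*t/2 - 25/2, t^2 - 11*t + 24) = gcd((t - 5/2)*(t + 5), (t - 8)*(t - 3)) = 1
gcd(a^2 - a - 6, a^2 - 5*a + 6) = a - 3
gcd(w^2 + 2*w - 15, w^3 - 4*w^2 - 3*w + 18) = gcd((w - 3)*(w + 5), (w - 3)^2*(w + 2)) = w - 3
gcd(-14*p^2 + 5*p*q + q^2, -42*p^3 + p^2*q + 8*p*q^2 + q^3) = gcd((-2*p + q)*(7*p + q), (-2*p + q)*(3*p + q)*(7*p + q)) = 14*p^2 - 5*p*q - q^2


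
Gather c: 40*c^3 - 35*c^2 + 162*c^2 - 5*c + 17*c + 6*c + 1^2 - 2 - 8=40*c^3 + 127*c^2 + 18*c - 9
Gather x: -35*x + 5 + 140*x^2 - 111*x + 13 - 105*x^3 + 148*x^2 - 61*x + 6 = -105*x^3 + 288*x^2 - 207*x + 24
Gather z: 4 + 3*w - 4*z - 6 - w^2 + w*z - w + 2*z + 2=-w^2 + 2*w + z*(w - 2)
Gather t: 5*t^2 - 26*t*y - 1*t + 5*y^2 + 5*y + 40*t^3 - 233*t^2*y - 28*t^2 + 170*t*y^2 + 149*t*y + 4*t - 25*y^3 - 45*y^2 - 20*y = 40*t^3 + t^2*(-233*y - 23) + t*(170*y^2 + 123*y + 3) - 25*y^3 - 40*y^2 - 15*y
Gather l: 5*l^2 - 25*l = 5*l^2 - 25*l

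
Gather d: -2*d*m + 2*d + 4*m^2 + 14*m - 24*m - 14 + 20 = d*(2 - 2*m) + 4*m^2 - 10*m + 6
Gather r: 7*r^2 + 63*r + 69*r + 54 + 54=7*r^2 + 132*r + 108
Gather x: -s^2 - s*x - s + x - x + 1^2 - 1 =-s^2 - s*x - s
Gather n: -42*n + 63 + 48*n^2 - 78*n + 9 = 48*n^2 - 120*n + 72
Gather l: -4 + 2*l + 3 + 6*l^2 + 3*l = 6*l^2 + 5*l - 1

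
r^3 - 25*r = r*(r - 5)*(r + 5)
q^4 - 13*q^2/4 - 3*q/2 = q*(q - 2)*(q + 1/2)*(q + 3/2)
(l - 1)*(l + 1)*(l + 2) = l^3 + 2*l^2 - l - 2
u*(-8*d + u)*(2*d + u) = -16*d^2*u - 6*d*u^2 + u^3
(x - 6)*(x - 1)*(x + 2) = x^3 - 5*x^2 - 8*x + 12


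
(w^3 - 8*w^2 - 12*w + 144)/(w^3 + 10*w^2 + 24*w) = (w^2 - 12*w + 36)/(w*(w + 6))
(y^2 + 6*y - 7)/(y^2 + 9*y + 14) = (y - 1)/(y + 2)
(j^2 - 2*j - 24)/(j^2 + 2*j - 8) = (j - 6)/(j - 2)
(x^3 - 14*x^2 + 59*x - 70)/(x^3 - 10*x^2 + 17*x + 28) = (x^2 - 7*x + 10)/(x^2 - 3*x - 4)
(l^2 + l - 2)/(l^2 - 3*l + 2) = (l + 2)/(l - 2)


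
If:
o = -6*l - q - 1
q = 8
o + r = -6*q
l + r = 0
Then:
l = 39/7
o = -297/7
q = 8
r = -39/7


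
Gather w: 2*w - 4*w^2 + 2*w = -4*w^2 + 4*w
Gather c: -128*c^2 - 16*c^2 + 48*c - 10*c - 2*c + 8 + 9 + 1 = -144*c^2 + 36*c + 18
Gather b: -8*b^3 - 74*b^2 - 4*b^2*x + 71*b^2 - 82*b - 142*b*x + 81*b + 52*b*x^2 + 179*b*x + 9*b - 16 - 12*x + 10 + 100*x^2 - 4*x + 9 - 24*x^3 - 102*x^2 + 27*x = -8*b^3 + b^2*(-4*x - 3) + b*(52*x^2 + 37*x + 8) - 24*x^3 - 2*x^2 + 11*x + 3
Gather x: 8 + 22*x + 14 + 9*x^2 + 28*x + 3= 9*x^2 + 50*x + 25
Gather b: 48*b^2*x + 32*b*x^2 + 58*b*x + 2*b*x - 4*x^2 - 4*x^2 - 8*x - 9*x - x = 48*b^2*x + b*(32*x^2 + 60*x) - 8*x^2 - 18*x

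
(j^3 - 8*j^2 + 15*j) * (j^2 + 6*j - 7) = j^5 - 2*j^4 - 40*j^3 + 146*j^2 - 105*j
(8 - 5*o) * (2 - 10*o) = 50*o^2 - 90*o + 16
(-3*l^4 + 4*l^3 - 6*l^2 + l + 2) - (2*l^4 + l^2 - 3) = -5*l^4 + 4*l^3 - 7*l^2 + l + 5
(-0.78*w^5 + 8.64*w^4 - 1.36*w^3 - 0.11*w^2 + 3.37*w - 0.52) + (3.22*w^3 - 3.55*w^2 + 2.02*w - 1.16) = -0.78*w^5 + 8.64*w^4 + 1.86*w^3 - 3.66*w^2 + 5.39*w - 1.68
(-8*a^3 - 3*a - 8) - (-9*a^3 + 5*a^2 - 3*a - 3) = a^3 - 5*a^2 - 5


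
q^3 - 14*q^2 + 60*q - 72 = (q - 6)^2*(q - 2)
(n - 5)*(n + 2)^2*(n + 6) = n^4 + 5*n^3 - 22*n^2 - 116*n - 120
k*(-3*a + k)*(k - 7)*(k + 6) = -3*a*k^3 + 3*a*k^2 + 126*a*k + k^4 - k^3 - 42*k^2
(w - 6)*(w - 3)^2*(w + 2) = w^4 - 10*w^3 + 21*w^2 + 36*w - 108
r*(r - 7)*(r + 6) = r^3 - r^2 - 42*r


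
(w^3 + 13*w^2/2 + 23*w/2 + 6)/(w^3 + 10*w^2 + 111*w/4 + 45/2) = 2*(w^2 + 5*w + 4)/(2*w^2 + 17*w + 30)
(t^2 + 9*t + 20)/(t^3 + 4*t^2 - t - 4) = (t + 5)/(t^2 - 1)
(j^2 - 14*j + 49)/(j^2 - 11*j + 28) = (j - 7)/(j - 4)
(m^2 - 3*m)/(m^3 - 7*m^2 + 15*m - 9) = m/(m^2 - 4*m + 3)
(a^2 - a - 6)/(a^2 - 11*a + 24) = (a + 2)/(a - 8)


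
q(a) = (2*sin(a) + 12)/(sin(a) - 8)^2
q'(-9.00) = -0.06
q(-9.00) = 0.16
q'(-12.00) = 0.08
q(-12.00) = 0.23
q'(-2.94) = -0.07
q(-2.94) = 0.17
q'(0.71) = 0.08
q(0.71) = 0.25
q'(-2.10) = -0.03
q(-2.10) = 0.13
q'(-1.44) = 0.01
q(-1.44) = 0.12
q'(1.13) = 0.05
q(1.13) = 0.27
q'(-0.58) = 0.05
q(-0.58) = 0.15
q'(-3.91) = -0.08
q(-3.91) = 0.25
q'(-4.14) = -0.06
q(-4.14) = 0.27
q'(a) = 2*cos(a)/(sin(a) - 8)^2 - 2*(2*sin(a) + 12)*cos(a)/(sin(a) - 8)^3 = -2*(sin(a) + 20)*cos(a)/(sin(a) - 8)^3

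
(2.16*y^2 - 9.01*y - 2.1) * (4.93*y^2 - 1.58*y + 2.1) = 10.6488*y^4 - 47.8321*y^3 + 8.4188*y^2 - 15.603*y - 4.41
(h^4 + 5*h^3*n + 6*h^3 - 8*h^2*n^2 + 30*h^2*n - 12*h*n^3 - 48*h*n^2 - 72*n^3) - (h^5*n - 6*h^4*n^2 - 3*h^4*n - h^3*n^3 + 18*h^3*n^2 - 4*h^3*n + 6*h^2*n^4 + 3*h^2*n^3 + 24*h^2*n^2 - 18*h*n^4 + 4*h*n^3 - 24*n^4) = -h^5*n + 6*h^4*n^2 + 3*h^4*n + h^4 + h^3*n^3 - 18*h^3*n^2 + 9*h^3*n + 6*h^3 - 6*h^2*n^4 - 3*h^2*n^3 - 32*h^2*n^2 + 30*h^2*n + 18*h*n^4 - 16*h*n^3 - 48*h*n^2 + 24*n^4 - 72*n^3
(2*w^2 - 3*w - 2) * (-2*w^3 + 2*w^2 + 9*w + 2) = -4*w^5 + 10*w^4 + 16*w^3 - 27*w^2 - 24*w - 4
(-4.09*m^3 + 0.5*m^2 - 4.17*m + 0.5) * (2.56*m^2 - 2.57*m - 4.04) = -10.4704*m^5 + 11.7913*m^4 + 4.5634*m^3 + 9.9769*m^2 + 15.5618*m - 2.02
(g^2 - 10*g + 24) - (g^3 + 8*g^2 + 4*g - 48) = -g^3 - 7*g^2 - 14*g + 72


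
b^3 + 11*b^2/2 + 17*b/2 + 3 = (b + 1/2)*(b + 2)*(b + 3)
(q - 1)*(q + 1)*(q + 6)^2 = q^4 + 12*q^3 + 35*q^2 - 12*q - 36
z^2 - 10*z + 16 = (z - 8)*(z - 2)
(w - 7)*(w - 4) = w^2 - 11*w + 28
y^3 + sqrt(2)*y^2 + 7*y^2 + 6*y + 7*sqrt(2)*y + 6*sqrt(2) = (y + 1)*(y + 6)*(y + sqrt(2))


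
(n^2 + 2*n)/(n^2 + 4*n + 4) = n/(n + 2)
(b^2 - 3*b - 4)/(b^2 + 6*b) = (b^2 - 3*b - 4)/(b*(b + 6))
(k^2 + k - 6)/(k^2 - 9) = (k - 2)/(k - 3)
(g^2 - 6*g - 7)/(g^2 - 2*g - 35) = (g + 1)/(g + 5)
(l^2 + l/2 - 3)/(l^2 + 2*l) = (l - 3/2)/l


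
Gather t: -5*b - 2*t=-5*b - 2*t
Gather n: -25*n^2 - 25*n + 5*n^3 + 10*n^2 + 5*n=5*n^3 - 15*n^2 - 20*n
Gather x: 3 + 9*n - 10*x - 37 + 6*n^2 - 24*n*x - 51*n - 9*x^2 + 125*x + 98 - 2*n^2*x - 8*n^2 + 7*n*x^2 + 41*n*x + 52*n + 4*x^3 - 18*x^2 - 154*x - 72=-2*n^2 + 10*n + 4*x^3 + x^2*(7*n - 27) + x*(-2*n^2 + 17*n - 39) - 8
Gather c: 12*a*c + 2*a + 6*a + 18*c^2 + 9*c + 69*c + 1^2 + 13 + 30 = 8*a + 18*c^2 + c*(12*a + 78) + 44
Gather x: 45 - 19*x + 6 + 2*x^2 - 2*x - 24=2*x^2 - 21*x + 27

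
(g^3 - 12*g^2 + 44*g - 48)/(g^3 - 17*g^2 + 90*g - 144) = (g^2 - 6*g + 8)/(g^2 - 11*g + 24)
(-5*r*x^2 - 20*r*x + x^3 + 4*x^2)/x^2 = -5*r - 20*r/x + x + 4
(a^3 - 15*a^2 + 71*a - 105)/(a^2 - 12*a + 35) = a - 3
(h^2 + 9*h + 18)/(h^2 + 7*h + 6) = (h + 3)/(h + 1)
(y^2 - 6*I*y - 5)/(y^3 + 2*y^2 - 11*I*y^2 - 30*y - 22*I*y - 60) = (y - I)/(y^2 + y*(2 - 6*I) - 12*I)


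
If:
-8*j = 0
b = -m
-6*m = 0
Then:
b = 0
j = 0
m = 0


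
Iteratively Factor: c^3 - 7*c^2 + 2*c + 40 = (c - 4)*(c^2 - 3*c - 10) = (c - 5)*(c - 4)*(c + 2)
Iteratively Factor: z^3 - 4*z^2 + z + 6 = (z - 2)*(z^2 - 2*z - 3) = (z - 3)*(z - 2)*(z + 1)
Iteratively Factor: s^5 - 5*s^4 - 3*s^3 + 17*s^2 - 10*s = (s)*(s^4 - 5*s^3 - 3*s^2 + 17*s - 10) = s*(s + 2)*(s^3 - 7*s^2 + 11*s - 5) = s*(s - 1)*(s + 2)*(s^2 - 6*s + 5) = s*(s - 1)^2*(s + 2)*(s - 5)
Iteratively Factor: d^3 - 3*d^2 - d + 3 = (d - 1)*(d^2 - 2*d - 3) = (d - 3)*(d - 1)*(d + 1)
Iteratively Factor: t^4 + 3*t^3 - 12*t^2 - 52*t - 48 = (t + 2)*(t^3 + t^2 - 14*t - 24) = (t - 4)*(t + 2)*(t^2 + 5*t + 6) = (t - 4)*(t + 2)^2*(t + 3)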